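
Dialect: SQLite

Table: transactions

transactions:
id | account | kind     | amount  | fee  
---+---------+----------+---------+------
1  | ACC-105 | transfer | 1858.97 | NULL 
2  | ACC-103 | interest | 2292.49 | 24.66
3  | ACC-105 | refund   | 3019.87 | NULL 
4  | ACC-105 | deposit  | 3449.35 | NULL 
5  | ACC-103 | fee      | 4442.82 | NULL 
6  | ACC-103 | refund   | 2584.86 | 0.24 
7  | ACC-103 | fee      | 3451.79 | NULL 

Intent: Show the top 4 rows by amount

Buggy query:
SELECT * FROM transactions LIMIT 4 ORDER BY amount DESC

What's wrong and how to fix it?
Bug: ORDER BY cannot follow LIMIT; LIMIT is the final clause

Fix: Swap the clauses: ORDER BY first, then LIMIT

Corrected query:
SELECT * FROM transactions ORDER BY amount DESC LIMIT 4

Result:
id | account | kind    | amount  | fee 
---+---------+---------+---------+-----
5  | ACC-103 | fee     | 4442.82 | NULL
7  | ACC-103 | fee     | 3451.79 | NULL
4  | ACC-105 | deposit | 3449.35 | NULL
3  | ACC-105 | refund  | 3019.87 | NULL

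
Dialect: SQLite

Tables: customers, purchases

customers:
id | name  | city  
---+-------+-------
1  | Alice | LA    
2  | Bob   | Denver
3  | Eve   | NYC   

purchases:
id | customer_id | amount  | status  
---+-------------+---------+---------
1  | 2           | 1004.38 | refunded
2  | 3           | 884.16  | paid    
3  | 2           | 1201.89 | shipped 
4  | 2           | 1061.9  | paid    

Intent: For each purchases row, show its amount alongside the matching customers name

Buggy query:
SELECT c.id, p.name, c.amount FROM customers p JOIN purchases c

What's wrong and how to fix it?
Bug: JOIN with no ON clause produces a cartesian product; every purchases row pairs with every customers row

Fix: Specify the join condition linking the foreign key to the parent id

Corrected query:
SELECT c.id, p.name, c.amount FROM customers p JOIN purchases c ON c.customer_id = p.id

Result:
id | name | amount 
---+------+--------
1  | Bob  | 1004.38
2  | Eve  | 884.16 
3  | Bob  | 1201.89
4  | Bob  | 1061.9 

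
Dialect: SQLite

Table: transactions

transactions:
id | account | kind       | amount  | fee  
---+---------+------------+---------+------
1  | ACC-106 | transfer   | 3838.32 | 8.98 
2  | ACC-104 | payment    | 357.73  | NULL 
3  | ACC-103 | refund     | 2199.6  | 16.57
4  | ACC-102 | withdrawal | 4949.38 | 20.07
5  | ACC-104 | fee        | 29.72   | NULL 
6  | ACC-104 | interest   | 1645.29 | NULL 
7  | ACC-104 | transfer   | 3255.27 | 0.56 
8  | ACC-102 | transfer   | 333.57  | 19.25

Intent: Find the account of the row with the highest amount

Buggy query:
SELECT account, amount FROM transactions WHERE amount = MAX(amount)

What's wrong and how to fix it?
Bug: MAX(amount) is an aggregate and cannot be used directly in WHERE

Fix: Wrap MAX in a scalar subquery so WHERE compares against a single value

Corrected query:
SELECT account, amount FROM transactions WHERE amount = (SELECT MAX(amount) FROM transactions)

Result:
account | amount 
--------+--------
ACC-102 | 4949.38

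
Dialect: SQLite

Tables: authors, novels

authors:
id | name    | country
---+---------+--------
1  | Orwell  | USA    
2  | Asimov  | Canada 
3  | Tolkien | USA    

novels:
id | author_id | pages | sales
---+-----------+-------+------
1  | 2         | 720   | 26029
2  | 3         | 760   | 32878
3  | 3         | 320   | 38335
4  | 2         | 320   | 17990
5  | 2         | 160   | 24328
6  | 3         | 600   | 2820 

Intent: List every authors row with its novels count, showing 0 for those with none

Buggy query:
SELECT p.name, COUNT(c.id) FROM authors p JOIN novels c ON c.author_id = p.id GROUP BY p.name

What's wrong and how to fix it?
Bug: INNER JOIN drops authors rows that have no matching novels rows

Fix: Use LEFT JOIN so parents without children still appear (COUNT(c.id) gives 0)

Corrected query:
SELECT p.name, COUNT(c.id) FROM authors p LEFT JOIN novels c ON c.author_id = p.id GROUP BY p.name

Result:
name    | COUNT(c.id)
--------+------------
Asimov  | 3          
Orwell  | 0          
Tolkien | 3          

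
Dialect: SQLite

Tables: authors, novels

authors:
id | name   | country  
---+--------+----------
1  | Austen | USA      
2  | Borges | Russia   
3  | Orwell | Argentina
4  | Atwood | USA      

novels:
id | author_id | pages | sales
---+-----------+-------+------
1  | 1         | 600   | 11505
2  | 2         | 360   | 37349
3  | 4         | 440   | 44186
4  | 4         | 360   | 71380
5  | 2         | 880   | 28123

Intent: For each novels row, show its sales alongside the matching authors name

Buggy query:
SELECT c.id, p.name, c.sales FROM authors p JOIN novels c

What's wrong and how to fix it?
Bug: JOIN with no ON clause produces a cartesian product; every novels row pairs with every authors row

Fix: Specify the join condition linking the foreign key to the parent id

Corrected query:
SELECT c.id, p.name, c.sales FROM authors p JOIN novels c ON c.author_id = p.id

Result:
id | name   | sales
---+--------+------
1  | Austen | 11505
2  | Borges | 37349
3  | Atwood | 44186
4  | Atwood | 71380
5  | Borges | 28123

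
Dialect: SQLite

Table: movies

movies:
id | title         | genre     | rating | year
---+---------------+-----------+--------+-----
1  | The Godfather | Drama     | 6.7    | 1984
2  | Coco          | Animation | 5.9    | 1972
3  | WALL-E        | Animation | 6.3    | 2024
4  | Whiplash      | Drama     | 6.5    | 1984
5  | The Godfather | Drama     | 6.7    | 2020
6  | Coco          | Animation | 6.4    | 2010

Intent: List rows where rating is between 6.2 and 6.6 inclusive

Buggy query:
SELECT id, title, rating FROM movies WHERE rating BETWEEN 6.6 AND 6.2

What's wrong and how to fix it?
Bug: The bounds are reversed; BETWEEN a AND b requires a <= b to match anything

Fix: Write BETWEEN 6.2 AND 6.6

Corrected query:
SELECT id, title, rating FROM movies WHERE rating BETWEEN 6.2 AND 6.6

Result:
id | title    | rating
---+----------+-------
3  | WALL-E   | 6.3   
4  | Whiplash | 6.5   
6  | Coco     | 6.4   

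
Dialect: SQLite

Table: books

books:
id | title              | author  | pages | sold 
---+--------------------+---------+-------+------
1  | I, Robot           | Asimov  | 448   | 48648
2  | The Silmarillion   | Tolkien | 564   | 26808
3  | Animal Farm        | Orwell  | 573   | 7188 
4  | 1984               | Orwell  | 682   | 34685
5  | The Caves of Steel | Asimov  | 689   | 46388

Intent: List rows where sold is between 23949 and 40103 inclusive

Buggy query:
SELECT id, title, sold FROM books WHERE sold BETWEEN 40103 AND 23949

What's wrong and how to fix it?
Bug: BETWEEN expects the lower bound first; with 40103 AND 23949 the range is empty

Fix: Write BETWEEN 23949 AND 40103

Corrected query:
SELECT id, title, sold FROM books WHERE sold BETWEEN 23949 AND 40103

Result:
id | title            | sold 
---+------------------+------
2  | The Silmarillion | 26808
4  | 1984             | 34685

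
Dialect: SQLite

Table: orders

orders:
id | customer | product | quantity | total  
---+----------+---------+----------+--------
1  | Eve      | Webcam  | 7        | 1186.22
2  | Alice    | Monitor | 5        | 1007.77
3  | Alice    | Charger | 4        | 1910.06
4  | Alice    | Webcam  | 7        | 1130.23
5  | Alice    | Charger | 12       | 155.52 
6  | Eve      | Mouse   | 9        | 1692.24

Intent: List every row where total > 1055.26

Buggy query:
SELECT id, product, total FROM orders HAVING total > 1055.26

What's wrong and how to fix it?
Bug: This is a non-aggregate query (no GROUP BY, no aggregates), so in SQLite the HAVING clause is invalid here; a row-level condition belongs in WHERE

Fix: Use WHERE for row-level filtering

Corrected query:
SELECT id, product, total FROM orders WHERE total > 1055.26

Result:
id | product | total  
---+---------+--------
1  | Webcam  | 1186.22
3  | Charger | 1910.06
4  | Webcam  | 1130.23
6  | Mouse   | 1692.24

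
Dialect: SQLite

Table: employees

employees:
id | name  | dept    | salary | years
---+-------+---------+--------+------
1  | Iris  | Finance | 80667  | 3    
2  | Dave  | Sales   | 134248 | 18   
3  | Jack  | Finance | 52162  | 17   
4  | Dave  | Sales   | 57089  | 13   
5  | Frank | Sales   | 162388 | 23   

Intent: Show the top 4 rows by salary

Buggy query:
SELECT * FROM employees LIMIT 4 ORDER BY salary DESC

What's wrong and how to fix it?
Bug: ORDER BY cannot follow LIMIT; LIMIT is the final clause

Fix: Swap the clauses: ORDER BY first, then LIMIT

Corrected query:
SELECT * FROM employees ORDER BY salary DESC LIMIT 4

Result:
id | name  | dept    | salary | years
---+-------+---------+--------+------
5  | Frank | Sales   | 162388 | 23   
2  | Dave  | Sales   | 134248 | 18   
1  | Iris  | Finance | 80667  | 3    
4  | Dave  | Sales   | 57089  | 13   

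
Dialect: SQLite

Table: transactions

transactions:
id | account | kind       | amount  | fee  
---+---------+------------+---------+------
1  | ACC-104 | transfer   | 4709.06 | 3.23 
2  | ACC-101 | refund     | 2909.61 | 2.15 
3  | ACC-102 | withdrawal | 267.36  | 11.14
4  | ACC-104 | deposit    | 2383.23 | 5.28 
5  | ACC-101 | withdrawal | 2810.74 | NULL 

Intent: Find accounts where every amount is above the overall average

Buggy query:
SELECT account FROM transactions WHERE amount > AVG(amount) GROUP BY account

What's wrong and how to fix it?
Bug: WHERE evaluates per row before aggregation, so AVG() is unavailable

Fix: Compute the overall average in a scalar subquery and compare each group's MIN against it in HAVING

Corrected query:
SELECT account FROM transactions GROUP BY account HAVING MIN(amount) > (SELECT AVG(amount) FROM transactions)

Result:
account
-------
ACC-101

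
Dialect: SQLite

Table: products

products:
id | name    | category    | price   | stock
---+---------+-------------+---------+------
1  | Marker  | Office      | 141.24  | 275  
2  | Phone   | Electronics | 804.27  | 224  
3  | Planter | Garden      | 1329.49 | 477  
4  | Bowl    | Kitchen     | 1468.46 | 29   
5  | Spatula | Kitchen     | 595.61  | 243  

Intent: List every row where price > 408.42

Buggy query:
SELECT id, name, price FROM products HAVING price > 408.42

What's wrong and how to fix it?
Bug: HAVING filters the output of aggregation, but this query has no GROUP BY and no aggregate functions, so SQLite rejects it (HAVING clause on a non-aggregate query); the condition here is per row

Fix: Replace HAVING with WHERE since the condition applies to individual rows

Corrected query:
SELECT id, name, price FROM products WHERE price > 408.42

Result:
id | name    | price  
---+---------+--------
2  | Phone   | 804.27 
3  | Planter | 1329.49
4  | Bowl    | 1468.46
5  | Spatula | 595.61 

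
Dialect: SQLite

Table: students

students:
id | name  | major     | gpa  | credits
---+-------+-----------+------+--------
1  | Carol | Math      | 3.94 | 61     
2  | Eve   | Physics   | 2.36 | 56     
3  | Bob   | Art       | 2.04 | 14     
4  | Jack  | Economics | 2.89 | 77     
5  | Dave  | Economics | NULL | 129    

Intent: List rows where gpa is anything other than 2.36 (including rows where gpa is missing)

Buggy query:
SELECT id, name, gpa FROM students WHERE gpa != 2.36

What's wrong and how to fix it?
Bug: Inequality against NULL is unknown, not true; rows with NULL are dropped

Fix: Add an explicit OR gpa IS NULL to include the missing-value rows

Corrected query:
SELECT id, name, gpa FROM students WHERE gpa != 2.36 OR gpa IS NULL

Result:
id | name  | gpa 
---+-------+-----
1  | Carol | 3.94
3  | Bob   | 2.04
4  | Jack  | 2.89
5  | Dave  | NULL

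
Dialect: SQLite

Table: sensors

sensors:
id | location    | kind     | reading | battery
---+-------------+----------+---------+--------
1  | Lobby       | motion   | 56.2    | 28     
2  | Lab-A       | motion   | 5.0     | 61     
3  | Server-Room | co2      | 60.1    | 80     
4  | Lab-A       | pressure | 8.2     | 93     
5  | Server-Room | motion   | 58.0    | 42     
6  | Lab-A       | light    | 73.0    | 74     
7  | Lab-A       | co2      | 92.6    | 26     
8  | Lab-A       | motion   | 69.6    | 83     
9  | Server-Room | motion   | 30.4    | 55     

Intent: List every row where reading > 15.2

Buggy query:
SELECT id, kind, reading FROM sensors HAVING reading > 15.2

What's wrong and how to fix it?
Bug: HAVING filters the output of aggregation, but this query has no GROUP BY and no aggregate functions, so SQLite rejects it (HAVING clause on a non-aggregate query); the condition here is per row

Fix: Replace HAVING with WHERE since the condition applies to individual rows

Corrected query:
SELECT id, kind, reading FROM sensors WHERE reading > 15.2

Result:
id | kind   | reading
---+--------+--------
1  | motion | 56.2   
3  | co2    | 60.1   
5  | motion | 58     
6  | light  | 73     
7  | co2    | 92.6   
8  | motion | 69.6   
9  | motion | 30.4   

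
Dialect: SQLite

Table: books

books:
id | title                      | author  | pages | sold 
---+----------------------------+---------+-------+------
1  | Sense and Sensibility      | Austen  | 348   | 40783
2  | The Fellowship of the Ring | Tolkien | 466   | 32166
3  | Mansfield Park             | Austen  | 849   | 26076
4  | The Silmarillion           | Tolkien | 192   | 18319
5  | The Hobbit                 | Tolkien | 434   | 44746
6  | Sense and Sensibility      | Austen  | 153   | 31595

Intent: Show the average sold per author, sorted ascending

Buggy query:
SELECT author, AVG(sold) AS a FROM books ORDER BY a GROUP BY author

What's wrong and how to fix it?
Bug: ORDER BY appears before GROUP BY; SQL clause order requires GROUP BY first

Fix: Move ORDER BY to the end, after GROUP BY

Corrected query:
SELECT author, AVG(sold) AS a FROM books GROUP BY author ORDER BY a

Result:
author  | a           
--------+-------------
Tolkien | 31743.666667
Austen  | 32818       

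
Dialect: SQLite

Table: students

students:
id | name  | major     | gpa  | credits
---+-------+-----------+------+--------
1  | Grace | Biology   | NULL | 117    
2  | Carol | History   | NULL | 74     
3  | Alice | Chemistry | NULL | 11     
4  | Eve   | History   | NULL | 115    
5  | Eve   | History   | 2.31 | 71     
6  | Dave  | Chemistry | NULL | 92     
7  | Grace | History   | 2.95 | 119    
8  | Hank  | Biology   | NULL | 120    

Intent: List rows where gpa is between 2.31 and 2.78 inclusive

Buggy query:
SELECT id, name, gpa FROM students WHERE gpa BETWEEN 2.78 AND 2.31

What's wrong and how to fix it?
Bug: The bounds are reversed; BETWEEN a AND b requires a <= b to match anything

Fix: Write BETWEEN 2.31 AND 2.78

Corrected query:
SELECT id, name, gpa FROM students WHERE gpa BETWEEN 2.31 AND 2.78

Result:
id | name | gpa 
---+------+-----
5  | Eve  | 2.31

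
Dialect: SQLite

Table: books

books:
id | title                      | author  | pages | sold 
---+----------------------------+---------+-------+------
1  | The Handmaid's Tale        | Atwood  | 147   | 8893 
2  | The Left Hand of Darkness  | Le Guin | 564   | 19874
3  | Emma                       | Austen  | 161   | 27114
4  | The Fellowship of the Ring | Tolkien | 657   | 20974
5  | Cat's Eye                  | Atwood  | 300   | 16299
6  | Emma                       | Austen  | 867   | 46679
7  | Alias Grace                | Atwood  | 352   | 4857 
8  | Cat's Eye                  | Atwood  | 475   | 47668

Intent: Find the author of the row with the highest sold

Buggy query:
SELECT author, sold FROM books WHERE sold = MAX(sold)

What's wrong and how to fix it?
Bug: WHERE is evaluated per row; an aggregate over the whole table isn't defined there

Fix: Wrap MAX in a scalar subquery so WHERE compares against a single value

Corrected query:
SELECT author, sold FROM books WHERE sold = (SELECT MAX(sold) FROM books)

Result:
author | sold 
-------+------
Atwood | 47668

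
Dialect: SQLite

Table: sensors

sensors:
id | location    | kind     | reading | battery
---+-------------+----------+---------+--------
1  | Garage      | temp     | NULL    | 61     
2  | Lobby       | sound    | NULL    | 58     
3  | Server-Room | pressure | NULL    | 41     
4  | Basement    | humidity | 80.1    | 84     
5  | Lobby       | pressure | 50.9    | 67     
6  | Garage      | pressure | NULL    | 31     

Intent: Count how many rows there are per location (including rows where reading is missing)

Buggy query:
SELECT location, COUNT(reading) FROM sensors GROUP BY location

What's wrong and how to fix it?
Bug: COUNT(reading) skips NULLs, so groups with missing reading are undercounted

Fix: Replace COUNT(reading) with COUNT(*)

Corrected query:
SELECT location, COUNT(*) FROM sensors GROUP BY location

Result:
location    | COUNT(*)
------------+---------
Basement    | 1       
Garage      | 2       
Lobby       | 2       
Server-Room | 1       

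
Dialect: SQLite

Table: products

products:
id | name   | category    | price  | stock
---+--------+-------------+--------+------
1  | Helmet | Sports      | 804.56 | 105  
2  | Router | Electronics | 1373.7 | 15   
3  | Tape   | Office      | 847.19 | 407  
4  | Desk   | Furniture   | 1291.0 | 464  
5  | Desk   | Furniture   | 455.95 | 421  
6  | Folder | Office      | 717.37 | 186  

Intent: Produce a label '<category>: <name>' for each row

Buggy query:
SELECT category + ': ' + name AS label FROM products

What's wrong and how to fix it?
Bug: '+' is numeric addition; on text columns SQLite converts them to 0 instead of concatenating

Fix: Use the || operator for string concatenation

Corrected query:
SELECT category || ': ' || name AS label FROM products

Result:
label              
-------------------
Sports: Helmet     
Electronics: Router
Office: Tape       
Furniture: Desk    
Furniture: Desk    
Office: Folder     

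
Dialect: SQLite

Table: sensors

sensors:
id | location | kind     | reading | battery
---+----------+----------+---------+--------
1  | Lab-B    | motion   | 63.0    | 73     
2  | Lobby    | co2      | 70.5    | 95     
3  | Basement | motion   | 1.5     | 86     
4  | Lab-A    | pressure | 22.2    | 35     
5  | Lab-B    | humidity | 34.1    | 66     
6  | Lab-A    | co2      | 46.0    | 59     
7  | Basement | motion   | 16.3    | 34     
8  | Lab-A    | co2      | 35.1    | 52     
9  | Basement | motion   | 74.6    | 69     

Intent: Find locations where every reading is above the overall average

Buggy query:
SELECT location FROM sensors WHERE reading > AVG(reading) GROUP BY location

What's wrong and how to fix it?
Bug: WHERE evaluates per row before aggregation, so AVG() is unavailable

Fix: Use a subquery for AVG and a HAVING MIN(...) filter so the condition holds for every row in the group

Corrected query:
SELECT location FROM sensors GROUP BY location HAVING MIN(reading) > (SELECT AVG(reading) FROM sensors)

Result:
location
--------
Lobby   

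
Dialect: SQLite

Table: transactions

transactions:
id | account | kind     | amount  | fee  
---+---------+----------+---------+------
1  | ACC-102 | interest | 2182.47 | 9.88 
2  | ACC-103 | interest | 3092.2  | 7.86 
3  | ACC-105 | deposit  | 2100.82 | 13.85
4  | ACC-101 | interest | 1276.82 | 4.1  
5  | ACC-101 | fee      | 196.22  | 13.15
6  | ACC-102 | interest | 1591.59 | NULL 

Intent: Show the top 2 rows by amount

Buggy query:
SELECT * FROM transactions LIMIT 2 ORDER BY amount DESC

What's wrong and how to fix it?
Bug: LIMIT must come after ORDER BY

Fix: Swap the clauses: ORDER BY first, then LIMIT

Corrected query:
SELECT * FROM transactions ORDER BY amount DESC LIMIT 2

Result:
id | account | kind     | amount  | fee 
---+---------+----------+---------+-----
2  | ACC-103 | interest | 3092.2  | 7.86
1  | ACC-102 | interest | 2182.47 | 9.88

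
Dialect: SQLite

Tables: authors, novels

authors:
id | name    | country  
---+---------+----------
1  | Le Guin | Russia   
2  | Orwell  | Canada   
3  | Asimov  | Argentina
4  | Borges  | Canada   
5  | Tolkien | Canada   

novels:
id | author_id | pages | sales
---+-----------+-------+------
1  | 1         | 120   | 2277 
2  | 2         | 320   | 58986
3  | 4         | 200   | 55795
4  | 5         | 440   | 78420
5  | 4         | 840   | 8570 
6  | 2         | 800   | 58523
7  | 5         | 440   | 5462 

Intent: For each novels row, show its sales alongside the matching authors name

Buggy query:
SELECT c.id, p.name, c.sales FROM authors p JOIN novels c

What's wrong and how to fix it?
Bug: JOIN with no ON clause produces a cartesian product; every novels row pairs with every authors row

Fix: Add ON c.author_id = p.id to the JOIN

Corrected query:
SELECT c.id, p.name, c.sales FROM authors p JOIN novels c ON c.author_id = p.id

Result:
id | name    | sales
---+---------+------
1  | Le Guin | 2277 
2  | Orwell  | 58986
3  | Borges  | 55795
4  | Tolkien | 78420
5  | Borges  | 8570 
6  | Orwell  | 58523
7  | Tolkien | 5462 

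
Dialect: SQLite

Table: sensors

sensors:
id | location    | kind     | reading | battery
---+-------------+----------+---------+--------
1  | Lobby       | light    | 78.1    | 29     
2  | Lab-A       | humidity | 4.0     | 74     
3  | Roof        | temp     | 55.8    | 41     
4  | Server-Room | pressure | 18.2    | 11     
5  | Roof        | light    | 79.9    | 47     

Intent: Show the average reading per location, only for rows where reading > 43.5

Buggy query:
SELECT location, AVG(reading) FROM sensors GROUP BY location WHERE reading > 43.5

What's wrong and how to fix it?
Bug: WHERE cannot follow GROUP BY

Fix: Move the WHERE clause before GROUP BY

Corrected query:
SELECT location, AVG(reading) FROM sensors WHERE reading > 43.5 GROUP BY location

Result:
location | AVG(reading)
---------+-------------
Lobby    | 78.1        
Roof     | 67.85       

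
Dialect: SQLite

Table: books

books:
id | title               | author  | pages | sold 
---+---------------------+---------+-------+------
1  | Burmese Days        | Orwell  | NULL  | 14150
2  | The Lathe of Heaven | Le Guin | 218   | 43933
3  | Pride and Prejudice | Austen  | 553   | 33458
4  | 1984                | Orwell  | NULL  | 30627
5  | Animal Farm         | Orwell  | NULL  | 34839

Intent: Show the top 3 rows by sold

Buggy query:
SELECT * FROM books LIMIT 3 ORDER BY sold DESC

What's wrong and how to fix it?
Bug: LIMIT must come after ORDER BY

Fix: Sort with ORDER BY, then apply LIMIT

Corrected query:
SELECT * FROM books ORDER BY sold DESC LIMIT 3

Result:
id | title               | author  | pages | sold 
---+---------------------+---------+-------+------
2  | The Lathe of Heaven | Le Guin | 218   | 43933
5  | Animal Farm         | Orwell  | NULL  | 34839
3  | Pride and Prejudice | Austen  | 553   | 33458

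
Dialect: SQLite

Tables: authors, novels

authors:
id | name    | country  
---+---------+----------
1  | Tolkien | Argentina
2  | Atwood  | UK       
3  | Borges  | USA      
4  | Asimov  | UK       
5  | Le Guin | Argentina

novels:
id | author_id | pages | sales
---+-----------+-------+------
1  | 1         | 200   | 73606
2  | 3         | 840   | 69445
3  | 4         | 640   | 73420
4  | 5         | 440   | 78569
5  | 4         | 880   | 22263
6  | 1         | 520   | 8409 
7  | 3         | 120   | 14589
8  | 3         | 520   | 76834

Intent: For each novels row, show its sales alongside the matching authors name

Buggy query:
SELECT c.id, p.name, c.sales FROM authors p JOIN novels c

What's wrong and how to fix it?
Bug: JOIN with no ON clause produces a cartesian product; every novels row pairs with every authors row

Fix: Specify the join condition linking the foreign key to the parent id

Corrected query:
SELECT c.id, p.name, c.sales FROM authors p JOIN novels c ON c.author_id = p.id

Result:
id | name    | sales
---+---------+------
1  | Tolkien | 73606
2  | Borges  | 69445
3  | Asimov  | 73420
4  | Le Guin | 78569
5  | Asimov  | 22263
6  | Tolkien | 8409 
7  | Borges  | 14589
8  | Borges  | 76834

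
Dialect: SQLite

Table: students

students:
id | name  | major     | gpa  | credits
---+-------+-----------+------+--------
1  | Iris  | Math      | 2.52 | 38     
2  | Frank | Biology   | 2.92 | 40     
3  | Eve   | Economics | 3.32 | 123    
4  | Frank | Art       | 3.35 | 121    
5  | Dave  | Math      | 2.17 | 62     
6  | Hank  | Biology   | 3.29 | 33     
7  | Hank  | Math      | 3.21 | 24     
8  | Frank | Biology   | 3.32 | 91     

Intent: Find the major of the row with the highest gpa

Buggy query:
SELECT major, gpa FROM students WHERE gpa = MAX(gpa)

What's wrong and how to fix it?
Bug: MAX(gpa) is an aggregate and cannot be used directly in WHERE

Fix: Use a subquery: WHERE gpa = (SELECT MAX(gpa) FROM students)

Corrected query:
SELECT major, gpa FROM students WHERE gpa = (SELECT MAX(gpa) FROM students)

Result:
major | gpa 
------+-----
Art   | 3.35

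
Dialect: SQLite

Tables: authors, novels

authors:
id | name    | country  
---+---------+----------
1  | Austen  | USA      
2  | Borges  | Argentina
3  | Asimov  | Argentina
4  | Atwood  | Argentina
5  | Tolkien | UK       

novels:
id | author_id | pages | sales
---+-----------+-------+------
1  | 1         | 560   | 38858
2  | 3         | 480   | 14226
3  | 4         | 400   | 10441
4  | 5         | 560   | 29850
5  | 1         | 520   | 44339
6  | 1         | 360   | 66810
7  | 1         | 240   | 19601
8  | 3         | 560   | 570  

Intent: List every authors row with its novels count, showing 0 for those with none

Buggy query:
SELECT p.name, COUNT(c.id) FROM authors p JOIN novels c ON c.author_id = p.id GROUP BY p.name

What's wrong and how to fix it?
Bug: An inner join excludes parents with zero children

Fix: Switch to LEFT JOIN to retain unmatched parent rows

Corrected query:
SELECT p.name, COUNT(c.id) FROM authors p LEFT JOIN novels c ON c.author_id = p.id GROUP BY p.name

Result:
name    | COUNT(c.id)
--------+------------
Asimov  | 2          
Atwood  | 1          
Austen  | 4          
Borges  | 0          
Tolkien | 1          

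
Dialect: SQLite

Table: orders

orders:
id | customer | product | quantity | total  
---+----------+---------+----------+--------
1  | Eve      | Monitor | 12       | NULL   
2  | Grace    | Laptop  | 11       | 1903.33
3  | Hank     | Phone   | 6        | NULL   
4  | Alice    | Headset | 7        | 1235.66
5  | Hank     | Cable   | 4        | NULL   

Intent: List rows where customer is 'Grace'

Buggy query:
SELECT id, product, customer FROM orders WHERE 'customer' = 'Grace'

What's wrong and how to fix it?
Bug: 'customer' in single quotes is a string literal, not the column; the comparison is literal-vs-literal and never true

Fix: Reference the column as customer without single quotes

Corrected query:
SELECT id, product, customer FROM orders WHERE customer = 'Grace'

Result:
id | product | customer
---+---------+---------
2  | Laptop  | Grace   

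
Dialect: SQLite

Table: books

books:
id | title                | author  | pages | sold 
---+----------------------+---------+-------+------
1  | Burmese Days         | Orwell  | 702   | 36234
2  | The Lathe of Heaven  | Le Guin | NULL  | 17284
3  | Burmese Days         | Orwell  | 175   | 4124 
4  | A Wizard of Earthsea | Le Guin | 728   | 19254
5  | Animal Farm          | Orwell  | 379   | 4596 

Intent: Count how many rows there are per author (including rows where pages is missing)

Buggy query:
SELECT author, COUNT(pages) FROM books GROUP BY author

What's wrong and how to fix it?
Bug: COUNT(pages) skips NULLs, so groups with missing pages are undercounted

Fix: Replace COUNT(pages) with COUNT(*)

Corrected query:
SELECT author, COUNT(*) FROM books GROUP BY author

Result:
author  | COUNT(*)
--------+---------
Le Guin | 2       
Orwell  | 3       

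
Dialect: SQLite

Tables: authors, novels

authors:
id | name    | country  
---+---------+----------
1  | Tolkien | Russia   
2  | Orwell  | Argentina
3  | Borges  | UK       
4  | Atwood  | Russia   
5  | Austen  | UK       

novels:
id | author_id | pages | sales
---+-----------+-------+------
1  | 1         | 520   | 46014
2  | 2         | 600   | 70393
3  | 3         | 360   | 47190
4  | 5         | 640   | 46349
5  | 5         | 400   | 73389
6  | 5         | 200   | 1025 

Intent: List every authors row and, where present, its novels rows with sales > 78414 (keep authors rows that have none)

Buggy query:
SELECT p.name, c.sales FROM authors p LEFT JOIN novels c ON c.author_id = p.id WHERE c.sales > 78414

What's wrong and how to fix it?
Bug: A WHERE condition on the right-hand table after LEFT JOIN drops unmatched parents

Fix: Move the right-table condition into the ON clause so unmatched parents are kept

Corrected query:
SELECT p.name, c.sales FROM authors p LEFT JOIN novels c ON c.author_id = p.id AND c.sales > 78414

Result:
name    | sales
--------+------
Tolkien | NULL 
Orwell  | NULL 
Borges  | NULL 
Atwood  | NULL 
Austen  | NULL 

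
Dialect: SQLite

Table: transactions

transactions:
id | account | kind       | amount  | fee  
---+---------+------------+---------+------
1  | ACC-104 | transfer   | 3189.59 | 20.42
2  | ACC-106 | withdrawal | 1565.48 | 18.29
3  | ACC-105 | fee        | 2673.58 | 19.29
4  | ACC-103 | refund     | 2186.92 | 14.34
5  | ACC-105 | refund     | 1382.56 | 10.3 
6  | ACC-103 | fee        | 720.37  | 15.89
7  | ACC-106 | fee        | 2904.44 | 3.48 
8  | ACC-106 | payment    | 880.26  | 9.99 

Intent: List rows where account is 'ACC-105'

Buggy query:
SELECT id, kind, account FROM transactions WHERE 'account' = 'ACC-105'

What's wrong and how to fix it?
Bug: Single quotes denote string literals in SQL; the column name is being compared as a constant string

Fix: Remove the quotes around the column name (or use double quotes for an identifier)

Corrected query:
SELECT id, kind, account FROM transactions WHERE account = 'ACC-105'

Result:
id | kind   | account
---+--------+--------
3  | fee    | ACC-105
5  | refund | ACC-105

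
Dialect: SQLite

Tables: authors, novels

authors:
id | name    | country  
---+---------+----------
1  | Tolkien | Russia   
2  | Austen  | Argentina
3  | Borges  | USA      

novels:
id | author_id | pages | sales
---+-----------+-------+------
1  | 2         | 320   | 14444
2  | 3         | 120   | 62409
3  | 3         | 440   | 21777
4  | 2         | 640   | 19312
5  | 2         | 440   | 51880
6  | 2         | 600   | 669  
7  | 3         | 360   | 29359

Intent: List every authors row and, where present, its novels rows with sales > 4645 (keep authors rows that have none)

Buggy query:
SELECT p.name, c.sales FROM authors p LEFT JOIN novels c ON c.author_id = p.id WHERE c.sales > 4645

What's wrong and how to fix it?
Bug: Filtering c.sales in WHERE discards the NULL rows produced by LEFT JOIN, turning it into an inner join

Fix: Put 'c.sales > 4645' in the JOIN's ON clause instead of WHERE

Corrected query:
SELECT p.name, c.sales FROM authors p LEFT JOIN novels c ON c.author_id = p.id AND c.sales > 4645

Result:
name    | sales
--------+------
Tolkien | NULL 
Austen  | 14444
Austen  | 19312
Austen  | 51880
Borges  | 21777
Borges  | 29359
Borges  | 62409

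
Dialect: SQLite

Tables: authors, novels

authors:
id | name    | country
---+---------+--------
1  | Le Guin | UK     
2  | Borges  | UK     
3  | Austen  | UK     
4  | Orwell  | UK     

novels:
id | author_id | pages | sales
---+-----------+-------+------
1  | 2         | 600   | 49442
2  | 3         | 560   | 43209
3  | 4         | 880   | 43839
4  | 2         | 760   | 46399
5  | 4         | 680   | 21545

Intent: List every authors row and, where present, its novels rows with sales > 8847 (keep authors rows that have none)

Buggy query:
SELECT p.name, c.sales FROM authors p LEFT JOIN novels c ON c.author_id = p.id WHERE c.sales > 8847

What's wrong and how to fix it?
Bug: A WHERE condition on the right-hand table after LEFT JOIN drops unmatched parents

Fix: Move the right-table condition into the ON clause so unmatched parents are kept

Corrected query:
SELECT p.name, c.sales FROM authors p LEFT JOIN novels c ON c.author_id = p.id AND c.sales > 8847

Result:
name    | sales
--------+------
Le Guin | NULL 
Borges  | 46399
Borges  | 49442
Austen  | 43209
Orwell  | 21545
Orwell  | 43839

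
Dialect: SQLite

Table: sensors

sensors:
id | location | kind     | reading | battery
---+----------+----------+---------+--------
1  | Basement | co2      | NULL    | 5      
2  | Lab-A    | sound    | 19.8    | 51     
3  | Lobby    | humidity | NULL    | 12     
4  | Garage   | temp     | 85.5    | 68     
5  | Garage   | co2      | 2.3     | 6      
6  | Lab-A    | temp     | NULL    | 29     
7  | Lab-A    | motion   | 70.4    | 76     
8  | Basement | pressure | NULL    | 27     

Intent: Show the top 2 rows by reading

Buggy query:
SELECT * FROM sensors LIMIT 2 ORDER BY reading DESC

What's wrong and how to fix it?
Bug: ORDER BY cannot follow LIMIT; LIMIT is the final clause

Fix: Sort with ORDER BY, then apply LIMIT

Corrected query:
SELECT * FROM sensors ORDER BY reading DESC LIMIT 2

Result:
id | location | kind   | reading | battery
---+----------+--------+---------+--------
4  | Garage   | temp   | 85.5    | 68     
7  | Lab-A    | motion | 70.4    | 76     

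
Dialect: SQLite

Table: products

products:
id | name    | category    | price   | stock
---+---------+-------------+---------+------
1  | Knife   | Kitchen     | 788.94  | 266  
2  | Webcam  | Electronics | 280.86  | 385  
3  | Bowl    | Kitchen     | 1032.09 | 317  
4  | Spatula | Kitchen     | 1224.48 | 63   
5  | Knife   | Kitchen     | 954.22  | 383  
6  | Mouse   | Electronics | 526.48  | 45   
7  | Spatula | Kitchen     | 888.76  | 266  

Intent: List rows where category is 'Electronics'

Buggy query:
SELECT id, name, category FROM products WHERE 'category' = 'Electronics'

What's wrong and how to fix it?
Bug: 'category' in single quotes is a string literal, not the column; the comparison is literal-vs-literal and never true

Fix: Remove the quotes around the column name (or use double quotes for an identifier)

Corrected query:
SELECT id, name, category FROM products WHERE category = 'Electronics'

Result:
id | name   | category   
---+--------+------------
2  | Webcam | Electronics
6  | Mouse  | Electronics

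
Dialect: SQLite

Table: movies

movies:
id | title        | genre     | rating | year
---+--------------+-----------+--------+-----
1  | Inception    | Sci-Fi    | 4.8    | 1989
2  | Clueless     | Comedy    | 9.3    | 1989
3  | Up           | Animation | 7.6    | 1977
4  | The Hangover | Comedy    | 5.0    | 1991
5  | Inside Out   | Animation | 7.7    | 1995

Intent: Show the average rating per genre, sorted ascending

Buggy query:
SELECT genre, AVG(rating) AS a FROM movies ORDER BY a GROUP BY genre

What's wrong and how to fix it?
Bug: GROUP BY must precede ORDER BY

Fix: Move ORDER BY to the end, after GROUP BY

Corrected query:
SELECT genre, AVG(rating) AS a FROM movies GROUP BY genre ORDER BY a

Result:
genre     | a   
----------+-----
Sci-Fi    | 4.8 
Comedy    | 7.15
Animation | 7.65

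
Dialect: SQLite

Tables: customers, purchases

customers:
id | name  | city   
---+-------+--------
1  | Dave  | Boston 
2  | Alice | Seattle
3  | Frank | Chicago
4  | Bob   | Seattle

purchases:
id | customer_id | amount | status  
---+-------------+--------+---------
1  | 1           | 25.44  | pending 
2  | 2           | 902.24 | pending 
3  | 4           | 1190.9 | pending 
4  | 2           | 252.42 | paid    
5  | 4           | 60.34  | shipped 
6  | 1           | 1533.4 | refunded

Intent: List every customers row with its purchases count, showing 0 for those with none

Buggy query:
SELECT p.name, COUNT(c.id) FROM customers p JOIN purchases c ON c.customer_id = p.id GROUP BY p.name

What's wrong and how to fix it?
Bug: An inner join excludes parents with zero children

Fix: Use LEFT JOIN so parents without children still appear (COUNT(c.id) gives 0)

Corrected query:
SELECT p.name, COUNT(c.id) FROM customers p LEFT JOIN purchases c ON c.customer_id = p.id GROUP BY p.name

Result:
name  | COUNT(c.id)
------+------------
Alice | 2          
Bob   | 2          
Dave  | 2          
Frank | 0          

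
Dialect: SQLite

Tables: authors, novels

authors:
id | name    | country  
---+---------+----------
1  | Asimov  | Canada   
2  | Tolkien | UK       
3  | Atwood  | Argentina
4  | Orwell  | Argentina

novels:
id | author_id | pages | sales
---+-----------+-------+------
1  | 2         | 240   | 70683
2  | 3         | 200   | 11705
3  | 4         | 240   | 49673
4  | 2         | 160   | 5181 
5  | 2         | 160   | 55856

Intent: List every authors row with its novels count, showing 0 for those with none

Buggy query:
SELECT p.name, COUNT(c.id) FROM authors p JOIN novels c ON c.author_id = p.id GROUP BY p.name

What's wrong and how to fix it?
Bug: An inner join excludes parents with zero children

Fix: Switch to LEFT JOIN to retain unmatched parent rows

Corrected query:
SELECT p.name, COUNT(c.id) FROM authors p LEFT JOIN novels c ON c.author_id = p.id GROUP BY p.name

Result:
name    | COUNT(c.id)
--------+------------
Asimov  | 0          
Atwood  | 1          
Orwell  | 1          
Tolkien | 3          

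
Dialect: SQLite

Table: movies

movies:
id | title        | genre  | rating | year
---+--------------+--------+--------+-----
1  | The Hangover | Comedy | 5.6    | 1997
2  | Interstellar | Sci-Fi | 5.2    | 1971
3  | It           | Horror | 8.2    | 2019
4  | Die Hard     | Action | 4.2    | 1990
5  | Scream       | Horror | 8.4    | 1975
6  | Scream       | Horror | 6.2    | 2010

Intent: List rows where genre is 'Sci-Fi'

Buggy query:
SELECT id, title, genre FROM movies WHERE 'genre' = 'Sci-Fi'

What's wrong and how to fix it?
Bug: Single quotes denote string literals in SQL; the column name is being compared as a constant string

Fix: Remove the quotes around the column name (or use double quotes for an identifier)

Corrected query:
SELECT id, title, genre FROM movies WHERE genre = 'Sci-Fi'

Result:
id | title        | genre 
---+--------------+-------
2  | Interstellar | Sci-Fi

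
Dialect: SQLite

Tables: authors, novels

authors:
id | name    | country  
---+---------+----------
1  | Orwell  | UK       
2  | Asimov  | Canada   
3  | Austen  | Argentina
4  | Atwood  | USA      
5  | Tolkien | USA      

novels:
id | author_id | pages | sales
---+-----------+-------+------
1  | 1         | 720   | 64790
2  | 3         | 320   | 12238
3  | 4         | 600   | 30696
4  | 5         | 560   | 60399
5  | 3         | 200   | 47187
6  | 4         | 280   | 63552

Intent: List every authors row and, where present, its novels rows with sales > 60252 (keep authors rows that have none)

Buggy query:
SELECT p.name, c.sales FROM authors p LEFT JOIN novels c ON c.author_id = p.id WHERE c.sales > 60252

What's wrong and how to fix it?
Bug: A WHERE condition on the right-hand table after LEFT JOIN drops unmatched parents

Fix: Put 'c.sales > 60252' in the JOIN's ON clause instead of WHERE

Corrected query:
SELECT p.name, c.sales FROM authors p LEFT JOIN novels c ON c.author_id = p.id AND c.sales > 60252

Result:
name    | sales
--------+------
Orwell  | 64790
Asimov  | NULL 
Austen  | NULL 
Atwood  | 63552
Tolkien | 60399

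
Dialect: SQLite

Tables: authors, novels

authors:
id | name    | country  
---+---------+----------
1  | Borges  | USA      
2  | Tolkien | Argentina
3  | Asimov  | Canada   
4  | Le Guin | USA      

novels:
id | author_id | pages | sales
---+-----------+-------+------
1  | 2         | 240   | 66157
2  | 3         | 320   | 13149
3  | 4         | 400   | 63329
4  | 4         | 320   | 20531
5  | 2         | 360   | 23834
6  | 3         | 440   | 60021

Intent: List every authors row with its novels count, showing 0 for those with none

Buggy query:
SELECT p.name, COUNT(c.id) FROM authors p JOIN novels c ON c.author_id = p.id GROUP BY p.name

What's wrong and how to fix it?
Bug: INNER JOIN drops authors rows that have no matching novels rows

Fix: Use LEFT JOIN so parents without children still appear (COUNT(c.id) gives 0)

Corrected query:
SELECT p.name, COUNT(c.id) FROM authors p LEFT JOIN novels c ON c.author_id = p.id GROUP BY p.name

Result:
name    | COUNT(c.id)
--------+------------
Asimov  | 2          
Borges  | 0          
Le Guin | 2          
Tolkien | 2          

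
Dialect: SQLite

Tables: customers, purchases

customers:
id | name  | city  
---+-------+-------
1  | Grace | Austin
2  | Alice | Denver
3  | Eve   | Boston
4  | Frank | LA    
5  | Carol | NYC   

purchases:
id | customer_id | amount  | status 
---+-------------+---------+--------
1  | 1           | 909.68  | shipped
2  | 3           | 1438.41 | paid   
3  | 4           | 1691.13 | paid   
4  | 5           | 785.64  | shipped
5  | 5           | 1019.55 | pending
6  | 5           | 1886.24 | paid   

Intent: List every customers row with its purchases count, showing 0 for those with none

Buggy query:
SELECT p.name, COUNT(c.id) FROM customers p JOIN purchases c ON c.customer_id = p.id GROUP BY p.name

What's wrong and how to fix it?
Bug: INNER JOIN drops customers rows that have no matching purchases rows

Fix: Use LEFT JOIN so parents without children still appear (COUNT(c.id) gives 0)

Corrected query:
SELECT p.name, COUNT(c.id) FROM customers p LEFT JOIN purchases c ON c.customer_id = p.id GROUP BY p.name

Result:
name  | COUNT(c.id)
------+------------
Alice | 0          
Carol | 3          
Eve   | 1          
Frank | 1          
Grace | 1          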